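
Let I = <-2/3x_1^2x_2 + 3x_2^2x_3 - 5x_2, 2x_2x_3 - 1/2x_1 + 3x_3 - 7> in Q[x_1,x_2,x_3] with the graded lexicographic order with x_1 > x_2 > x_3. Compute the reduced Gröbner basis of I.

f_1 = -2/3x_1^2x_2 + 3x_2^2x_3 - 5x_2, LT = x_1^2x_2.
f_2 = 2x_2x_3 - 1/2x_1 + 3x_3 - 7, LT = x_2x_3.

S(f_1,f_2): lcm = x_1^2x_2x_3. S = -9/2x_2^2x_3^2 + 1/4x_1^3 - 3/2x_1^2x_3 + 7/2x_1^2 + 15/2x_2x_3.
  leading term x_2^2x_3^2: subtract (-9/4x_2x_3)·f_2 from -9/2x_2^2x_3^2 + 1/4x_1^3 - 3/2x_1^2x_3 + 7/2x_1^2 + 15/2x_2x_3 → 1/4x_1^3 - 3/2x_1^2x_3 - 9/8x_1x_2x_3 + 27/4x_2x_3^2 + 7/2x_1^2 - 33/4x_2x_3
  leading term x_1^3: no divisor's leading term divides it; move 1/4x_1^3 to the remainder.
  leading term x_1^2x_3: no divisor's leading term divides it; move -3/2x_1^2x_3 to the remainder.
  leading term x_1x_2x_3: subtract (-9/16x_1)·f_2 from -9/8x_1x_2x_3 + 27/4x_2x_3^2 + 7/2x_1^2 - 33/4x_2x_3 → 27/4x_2x_3^2 + 103/32x_1^2 + 27/16x_1x_3 - 33/4x_2x_3 - 63/16x_1
  leading term x_2x_3^2: subtract (27/8x_3)·f_2 from 27/4x_2x_3^2 + 103/32x_1^2 + 27/16x_1x_3 - 33/4x_2x_3 - 63/16x_1 → 103/32x_1^2 + 27/8x_1x_3 - 33/4x_2x_3 - 81/8x_3^2 - 63/16x_1 + 189/8x_3
  leading term x_1^2: no divisor's leading term divides it; move 103/32x_1^2 to the remainder.
  leading term x_1x_3: no divisor's leading term divides it; move 27/8x_1x_3 to the remainder.
  leading term x_2x_3: subtract (-33/8)·f_2 from -33/4x_2x_3 - 81/8x_3^2 - 63/16x_1 + 189/8x_3 → -81/8x_3^2 - 6x_1 + 36x_3 - 231/8
  leading term x_3^2: no divisor's leading term divides it; move -81/8x_3^2 to the remainder.
  leading term x_1: no divisor's leading term divides it; move -6x_1 to the remainder.
  leading term x_3: no divisor's leading term divides it; move 36x_3 to the remainder.
  leading term 1: no divisor's leading term divides it; move -231/8 to the remainder.
  remainder 1/4x_1^3 - 3/2x_1^2x_3 + 103/32x_1^2 + 27/8x_1x_3 - 81/8x_3^2 - 6x_1 + 36x_3 - 231/8 ≠ 0; add g_3 = 1/4x_1^3 - 3/2x_1^2x_3 + 103/32x_1^2 + 27/8x_1x_3 - 81/8x_3^2 - 6x_1 + 36x_3 - 231/8 to the basis.

The other S-polynomials (S(f_1,g_3), S(f_2,g_3)) all reduce to 0 modulo the current basis, so we have a Gröbner basis.

G = {x_1^3 - 6x_1^2x_3 + 103/8x_1^2 + 27/2x_1x_3 - 81/2x_3^2 - 24x_1 + 144x_3 - 231/2, x_1^2x_2 - 9/8x_1x_2 + 27/16x_1 - 33/4x_2 - 81/8x_3 + 189/8, x_2x_3 - 1/4x_1 + 3/2x_3 - 7/2}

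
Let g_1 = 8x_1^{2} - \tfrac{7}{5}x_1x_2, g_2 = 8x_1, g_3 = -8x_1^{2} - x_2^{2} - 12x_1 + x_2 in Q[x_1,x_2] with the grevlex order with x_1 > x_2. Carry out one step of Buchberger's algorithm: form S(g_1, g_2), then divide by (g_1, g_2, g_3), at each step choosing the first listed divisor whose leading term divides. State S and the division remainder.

S(g_1, g_2) = -\tfrac{7}{40}x_1x_2; remainder on division = 0.

lcm(LM(g_1), LM(g_2)) = x_1^{2}.
S = (lcm/LT(g_1))·g_1 − (lcm/LT(g_2))·g_2 = -\tfrac{7}{40}x_1x_2.
Reduce S modulo (g_1, g_2, g_3) in that order:
  leading term x_1x_2: subtract (-\tfrac{7}{320}x_2)·g_2 from -\tfrac{7}{40}x_1x_2 → 0
The remainder is 0, so this S-polynomial contributes no new basis element.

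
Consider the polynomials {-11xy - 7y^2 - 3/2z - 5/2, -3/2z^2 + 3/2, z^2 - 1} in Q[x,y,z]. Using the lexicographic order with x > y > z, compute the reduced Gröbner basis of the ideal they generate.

G = {xy + 7/11y^2 + 3/22z + 5/22, z^2 - 1}

The reduced Gröbner basis is the canonical form of the ideal for this ordering.

f_1 = -11xy - 7y^2 - 3/2z - 5/2, LT = xy.
f_2 = -3/2z^2 + 3/2, LT = z^2.
f_3 = z^2 - 1, LT = z^2.

The S-polynomials (S(f_1,f_2), S(f_1,f_3), S(f_2,f_3)) all reduce to 0 modulo the current basis, so we have a Gröbner basis.
Inter-reduce: drop elements whose leading term is divisible by another's, tail-reduce, and make monic.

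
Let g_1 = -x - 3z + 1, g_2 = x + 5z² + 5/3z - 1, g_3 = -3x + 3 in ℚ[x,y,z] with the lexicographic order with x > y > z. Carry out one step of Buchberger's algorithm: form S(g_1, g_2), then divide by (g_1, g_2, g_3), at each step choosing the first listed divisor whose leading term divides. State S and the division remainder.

lcm(LM(g_1), LM(g_2)) = x.
S = (lcm/LT(g_1))·g_1 − (lcm/LT(g_2))·g_2 = -5z² + 4/3z.
Reduce S modulo (g_1, g_2, g_3) in that order:
  leading term z²: no divisor's leading term divides it; move -5z² to the remainder.
  leading term z: no divisor's leading term divides it; move 4/3z to the remainder.
The remainder -5z² + 4/3z is nonzero, so it would be added as the next basis element.
An S-polynomial is built so that the two leading terms cancel; whether anything survives reduction is exactly the Gröbner-basis criterion.

S(g_1, g_2) = -5z² + 4/3z; remainder on division = -5z² + 4/3z.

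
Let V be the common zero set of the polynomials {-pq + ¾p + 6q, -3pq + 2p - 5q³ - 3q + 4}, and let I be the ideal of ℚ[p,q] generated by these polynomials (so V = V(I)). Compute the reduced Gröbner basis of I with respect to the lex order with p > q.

G = {p + 20q³ + 84q - 16, q⁴ - ¾q³ + 21/5q² - 73/20q + ⅗}

f_1 = -pq + ¾p + 6q, LT = pq.
f_2 = -3pq + 2p - 5q³ - 3q + 4, LT = pq.

S(f_1,f_2): lcm = pq. S = -1/12p - 5/3q³ - 7q + 4/3.
  leading term p: no divisor's leading term divides it; move -1/12p to the remainder.
  leading term q³: no divisor's leading term divides it; move -5/3q³ to the remainder.
  leading term q: no divisor's leading term divides it; move -7q to the remainder.
  leading term 1: no divisor's leading term divides it; move 4/3 to the remainder.
  remainder -1/12p - 5/3q³ - 7q + 4/3 ≠ 0; add g_3 = -1/12p - 5/3q³ - 7q + 4/3 to the basis.

S(f_1,g_3): lcm = pq. S = -¾p - 20q⁴ - 84q² + 10q.
  leading term p: subtract (9)·g_3 from -¾p - 20q⁴ - 84q² + 10q → -20q⁴ + 15q³ - 84q² + 73q - 12
  leading term q⁴: no divisor's leading term divides it; move -20q⁴ to the remainder.
  leading term q³: no divisor's leading term divides it; move 15q³ to the remainder.
  leading term q²: no divisor's leading term divides it; move -84q² to the remainder.
  leading term q: no divisor's leading term divides it; move 73q to the remainder.
  leading term 1: no divisor's leading term divides it; move -12 to the remainder.
  remainder -20q⁴ + 15q³ - 84q² + 73q - 12 ≠ 0; add g_4 = -20q⁴ + 15q³ - 84q² + 73q - 12 to the basis.

S(f_2,g_3): lcm = pq. S = -⅔p - 20q⁴ + 5/3q³ - 84q² + 17q - 4/3.
  leading term p: subtract (8)·g_3 from -⅔p - 20q⁴ + 5/3q³ - 84q² + 17q - 4/3 → -20q⁴ + 15q³ - 84q² + 73q - 12
  leading term q⁴: subtract (1)·g_4 from -20q⁴ + 15q³ - 84q² + 73q - 12 → 0
  remainder 0.

S(f_1,g_4): lcm = pq⁴. S = -21/5pq² + 73/20pq - ⅗p - 6q⁴.
  leading term pq²: subtract (21/5q)·f_1 from -21/5pq² + 73/20pq - ⅗p - 6q⁴ → ½pq - ⅗p - 6q⁴ - 126/5q²
  leading term pq: subtract (-½)·f_1 from ½pq - ⅗p - 6q⁴ - 126/5q² → -9/40p - 6q⁴ - 126/5q² + 3q
  leading term p: subtract (27/10)·g_3 from -9/40p - 6q⁴ - 126/5q² + 3q → -6q⁴ + 9/2q³ - 126/5q² + 219/10q - 18/5
  leading term q⁴: subtract (3/10)·g_4 from -6q⁴ + 9/2q³ - 126/5q² + 219/10q - 18/5 → 0
  remainder 0.

S(f_2,g_4): lcm = pq⁴. S = 1/12pq³ - 21/5pq² + 73/20pq - ⅗p + 5/3q⁶ + q⁴ - 4/3q³.
  leading term pq³: subtract (-1/12q²)·f_1 from 1/12pq³ - 21/5pq² + 73/20pq - ⅗p + 5/3q⁶ + q⁴ - 4/3q³ → -331/80pq² + 73/20pq - ⅗p + 5/3q⁶ + q⁴ - ⅚q³
  leading term pq²: subtract (331/80q)·f_1 from -331/80pq² + 73/20pq - ⅗p + 5/3q⁶ + q⁴ - ⅚q³ → 35/64pq - ⅗p + 5/3q⁶ + q⁴ - ⅚q³ - 993/40q²
  leading term pq: subtract (-35/64)·f_1 from 35/64pq - ⅗p + 5/3q⁶ + q⁴ - ⅚q³ - 993/40q² → -243/1280p + 5/3q⁶ + q⁴ - ⅚q³ - 993/40q² + 105/32q
  leading term p: subtract (729/320)·g_3 from -243/1280p + 5/3q⁶ + q⁴ - ⅚q³ - 993/40q² + 105/32q → 5/3q⁶ + q⁴ + 569/192q³ - 993/40q² + 6153/320q - 243/80
  leading term q⁶: subtract (-1/12q²)·g_4 from 5/3q⁶ + q⁴ + 569/192q³ - 993/40q² + 6153/320q - 243/80 → 5/4q⁵ - 6q⁴ + 579/64q³ - 1033/40q² + 6153/320q - 243/80
  leading term q⁵: subtract (-1/16q)·g_4 from 5/4q⁵ - 6q⁴ + 579/64q³ - 1033/40q² + 6153/320q - 243/80 → -81/16q⁴ + 243/64q³ - 1701/80q² + 5913/320q - 243/80
  leading term q⁴: subtract (81/320)·g_4 from -81/16q⁴ + 243/64q³ - 1701/80q² + 5913/320q - 243/80 → 0
  remainder 0.

S(g_3,g_4): leading monomials are coprime, so the S-polynomial reduces to 0 (Buchberger's first criterion).
Every S-polynomial of the final basis reduces to 0, so we have a Gröbner basis.
Inter-reduce: drop elements whose leading term is divisible by another's, tail-reduce, and make monic.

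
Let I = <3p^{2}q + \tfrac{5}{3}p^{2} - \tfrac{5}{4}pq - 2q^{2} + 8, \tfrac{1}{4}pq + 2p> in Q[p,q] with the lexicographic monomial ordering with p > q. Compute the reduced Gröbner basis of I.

f_1 = 3p^{2}q + \tfrac{5}{3}p^{2} - \tfrac{5}{4}pq - 2q^{2} + 8, LT = p^{2}q.
f_2 = \tfrac{1}{4}pq + 2p, LT = pq.

S(f_1,f_2): lcm = p^{2}q. S = -\tfrac{67}{9}p^{2} - \tfrac{5}{12}pq - \tfrac{2}{3}q^{2} + \tfrac{8}{3}.
  leading term p^{2}: no divisor's leading term divides it; move -\tfrac{67}{9}p^{2} to the remainder.
  leading term pq: subtract (-\tfrac{5}{3})·f_2 from -\tfrac{5}{12}pq - \tfrac{2}{3}q^{2} + \tfrac{8}{3} → \tfrac{10}{3}p - \tfrac{2}{3}q^{2} + \tfrac{8}{3}
  leading term p: no divisor's leading term divides it; move \tfrac{10}{3}p to the remainder.
  leading term q^{2}: no divisor's leading term divides it; move -\tfrac{2}{3}q^{2} to the remainder.
  leading term 1: no divisor's leading term divides it; move \tfrac{8}{3} to the remainder.
  remainder -\tfrac{67}{9}p^{2} + \tfrac{10}{3}p - \tfrac{2}{3}q^{2} + \tfrac{8}{3} ≠ 0; add g_3 = -\tfrac{67}{9}p^{2} + \tfrac{10}{3}p - \tfrac{2}{3}q^{2} + \tfrac{8}{3} to the basis.

S(f_1,g_3): lcm = p^{2}q. S = \tfrac{5}{9}p^{2} + \tfrac{25}{804}pq - \tfrac{6}{67}q^{3} - \tfrac{2}{3}q^{2} + \tfrac{24}{67}q + \tfrac{8}{3}.
  leading term p^{2}: subtract (-\tfrac{5}{67})·g_3 from \tfrac{5}{9}p^{2} + \tfrac{25}{804}pq - \tfrac{6}{67}q^{3} - \tfrac{2}{3}q^{2} + \tfrac{24}{67}q + \tfrac{8}{3} → \tfrac{25}{804}pq + \tfrac{50}{201}p - \tfrac{6}{67}q^{3} - \tfrac{48}{67}q^{2} + \tfrac{24}{67}q + \tfrac{192}{67}
  leading term pq: subtract (\tfrac{25}{201})·f_2 from \tfrac{25}{804}pq + \tfrac{50}{201}p - \tfrac{6}{67}q^{3} - \tfrac{48}{67}q^{2} + \tfrac{24}{67}q + \tfrac{192}{67} → -\tfrac{6}{67}q^{3} - \tfrac{48}{67}q^{2} + \tfrac{24}{67}q + \tfrac{192}{67}
  leading term q^{3}: no divisor's leading term divides it; move -\tfrac{6}{67}q^{3} to the remainder.
  leading term q^{2}: no divisor's leading term divides it; move -\tfrac{48}{67}q^{2} to the remainder.
  leading term q: no divisor's leading term divides it; move \tfrac{24}{67}q to the remainder.
  leading term 1: no divisor's leading term divides it; move \tfrac{192}{67} to the remainder.
  remainder -\tfrac{6}{67}q^{3} - \tfrac{48}{67}q^{2} + \tfrac{24}{67}q + \tfrac{192}{67} ≠ 0; add g_4 = -\tfrac{6}{67}q^{3} - \tfrac{48}{67}q^{2} + \tfrac{24}{67}q + \tfrac{192}{67} to the basis.

The other S-polynomials (S(f_2,g_3), S(f_1,g_4), S(f_2,g_4), S(g_3,g_4)) all reduce to 0 modulo the current basis, so we have a Gröbner basis.
Inter-reduce: drop elements whose leading term is divisible by another's, tail-reduce, and make monic.

G = {p^{2} - \tfrac{30}{67}p + \tfrac{6}{67}q^{2} - \tfrac{24}{67}, pq + 8p, q^{3} + 8q^{2} - 4q - 32}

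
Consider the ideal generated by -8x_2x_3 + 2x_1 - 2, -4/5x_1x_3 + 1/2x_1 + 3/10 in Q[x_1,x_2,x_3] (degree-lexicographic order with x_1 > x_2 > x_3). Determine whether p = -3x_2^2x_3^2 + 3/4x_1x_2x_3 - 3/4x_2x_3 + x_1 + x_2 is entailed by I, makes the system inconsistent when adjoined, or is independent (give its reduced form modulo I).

-3x_2^2x_3^2 + 3/4x_1x_2x_3 - 3/4x_2x_3 + x_1 + x_2 is independent of I; its normal form modulo I is x_1 + x_2.

First compute the reduced Gröbner basis of I by Buchberger's algorithm.
f_1 = -8x_2x_3 + 2x_1 - 2, LT = x_2x_3.
f_2 = -4/5x_1x_3 + 1/2x_1 + 3/10, LT = x_1x_3.

S(f_1,f_2): lcm = x_1x_2x_3. S = -1/4x_1^2 + 5/8x_1x_2 + 1/4x_1 + 3/8x_2.
  leading term x_1^2: no divisor's leading term divides it; move -1/4x_1^2 to the remainder.
  leading term x_1x_2: no divisor's leading term divides it; move 5/8x_1x_2 to the remainder.
  leading term x_1: no divisor's leading term divides it; move 1/4x_1 to the remainder.
  leading term x_2: no divisor's leading term divides it; move 3/8x_2 to the remainder.
  remainder -1/4x_1^2 + 5/8x_1x_2 + 1/4x_1 + 3/8x_2 ≠ 0; add h_3 = -1/4x_1^2 + 5/8x_1x_2 + 1/4x_1 + 3/8x_2 to the basis.

The other S-polynomials (S(f_1,h_3), S(f_2,h_3)) all reduce to 0 modulo the current basis, so we have a Gröbner basis.
Inter-reduce: drop elements whose leading term is divisible by another's, tail-reduce, and make monic.
Reduced Gröbner basis: {x_1^2 - 5/2x_1x_2 - x_1 - 3/2x_2, x_1x_3 - 5/8x_1 - 3/8, x_2x_3 - 1/4x_1 + 1/4}.
Label its elements g_1 = x_1^2 - 5/2x_1x_2 - x_1 - 3/2x_2, g_2 = x_1x_3 - 5/8x_1 - 3/8, g_3 = x_2x_3 - 1/4x_1 + 1/4.

Reduce p = -3x_2^2x_3^2 + 3/4x_1x_2x_3 - 3/4x_2x_3 + x_1 + x_2 modulo G:
  leading term x_2^2x_3^2: subtract (-3x_2x_3)·g_3 from -3x_2^2x_3^2 + 3/4x_1x_2x_3 - 3/4x_2x_3 + x_1 + x_2 → x_1 + x_2
  leading term x_1: no divisor's leading term divides it; move x_1 to the remainder.
  leading term x_2: no divisor's leading term divides it; move x_2 to the remainder.
  normal form = x_1 + x_2.
The normal form is nonzero, so p ∉ I. Since p minus its normal form lies in I, I + (p) = I + (r) where r = x_1 + x_2; decide whether this ideal is the whole ring.
Run Buchberger on G together with r (pairs among the g_i already reduce to 0 since G is a Gröbner basis):
g_1 = x_1^2 - 5/2x_1x_2 - x_1 - 3/2x_2, LT = x_1^2.
g_2 = x_1x_3 - 5/8x_1 - 3/8, LT = x_1x_3.
g_3 = x_2x_3 - 1/4x_1 + 1/4, LT = x_2x_3.
r = x_1 + x_2, LT = x_1.

S(g_1,r): lcm = x_1^2. S = -7/2x_1x_2 - x_1 - 3/2x_2.
  leading term x_1x_2: subtract (-7/2x_2)·r from -7/2x_1x_2 - x_1 - 3/2x_2 → 7/2x_2^2 - x_1 - 3/2x_2
  leading term x_2^2: no divisor's leading term divides it; move 7/2x_2^2 to the remainder.
  leading term x_1: subtract (-1)·r from -x_1 - 3/2x_2 → -1/2x_2
  leading term x_2: no divisor's leading term divides it; move -1/2x_2 to the remainder.
  remainder 7/2x_2^2 - 1/2x_2 ≠ 0; add m_5 = 7/2x_2^2 - 1/2x_2 to the basis.

S(g_2,r): lcm = x_1x_3. S = -x_2x_3 - 5/8x_1 - 3/8.
  leading term x_2x_3: subtract (-1)·g_3 from -x_2x_3 - 5/8x_1 - 3/8 → -7/8x_1 - 1/8
  leading term x_1: subtract (-7/8)·r from -7/8x_1 - 1/8 → 7/8x_2 - 1/8
  leading term x_2: no divisor's leading term divides it; move 7/8x_2 to the remainder.
  leading term 1: no divisor's leading term divides it; move -1/8 to the remainder.
  remainder 7/8x_2 - 1/8 ≠ 0; add m_6 = 7/8x_2 - 1/8 to the basis.

S(g_3,m_6): lcm = x_2x_3. S = -1/4x_1 + 1/7x_3 + 1/4.
  leading term x_1: subtract (-1/4)·r from -1/4x_1 + 1/7x_3 + 1/4 → 1/4x_2 + 1/7x_3 + 1/4
  leading term x_2: subtract (2/7)·m_6 from 1/4x_2 + 1/7x_3 + 1/4 → 1/7x_3 + 2/7
  leading term x_3: no divisor's leading term divides it; move 1/7x_3 to the remainder.
  leading term 1: no divisor's leading term divides it; move 2/7 to the remainder.
  remainder 1/7x_3 + 2/7 ≠ 0; add m_7 = 1/7x_3 + 2/7 to the basis.

The other S-polynomials (S(g_1,g_2), S(g_1,g_3), S(g_2,g_3), S(g_3,r), S(g_1,m_5), S(g_2,m_5), S(g_3,m_5), S(r,m_5), S(g_1,m_6), S(g_2,m_6), S(r,m_6), S(m_5,m_6), S(g_1,m_7), S(g_2,m_7), S(g_3,m_7), S(r,m_7), S(m_5,m_7), S(m_6,m_7)) all reduce to 0 modulo the current basis, so we have a Gröbner basis.
Inter-reduce: drop elements whose leading term is divisible by another's, tail-reduce, and make monic.
Reduced Gröbner basis: {x_1 + 1/7, x_2 - 1/7, x_3 + 2}.
The reduced Gröbner basis of I + (p) is {x_1 + 1/7, x_2 - 1/7, x_3 + 2} ≠ {1}, a proper ideal, so the enlarged system stays consistent: p is independent of I, with normal form x_1 + x_2.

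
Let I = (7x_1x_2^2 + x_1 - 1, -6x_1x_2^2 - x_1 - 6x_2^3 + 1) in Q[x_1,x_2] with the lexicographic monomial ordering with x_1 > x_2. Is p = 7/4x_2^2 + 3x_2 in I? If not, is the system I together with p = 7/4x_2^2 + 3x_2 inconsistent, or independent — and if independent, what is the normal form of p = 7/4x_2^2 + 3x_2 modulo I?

First compute the reduced Gröbner basis of I by Buchberger's algorithm.
f_1 = 7x_1x_2^2 + x_1 - 1, LT = x_1x_2^2.
f_2 = -6x_1x_2^2 - x_1 - 6x_2^3 + 1, LT = x_1x_2^2.

S(f_1,f_2): lcm = x_1x_2^2. S = -1/42x_1 - x_2^3 + 1/42.
  leading term x_1: no divisor's leading term divides it; move -1/42x_1 to the remainder.
  leading term x_2^3: no divisor's leading term divides it; move -x_2^3 to the remainder.
  leading term 1: no divisor's leading term divides it; move 1/42 to the remainder.
  remainder -1/42x_1 - x_2^3 + 1/42 ≠ 0; add h_3 = -1/42x_1 - x_2^3 + 1/42 to the basis.

S(f_1,h_3): lcm = x_1x_2^2. S = 1/7x_1 - 42x_2^5 + x_2^2 - 1/7.
  leading term x_1: subtract (-6)·h_3 from 1/7x_1 - 42x_2^5 + x_2^2 - 1/7 → -42x_2^5 - 6x_2^3 + x_2^2
  leading term x_2^5: no divisor's leading term divides it; move -42x_2^5 to the remainder.
  leading term x_2^3: no divisor's leading term divides it; move -6x_2^3 to the remainder.
  leading term x_2^2: no divisor's leading term divides it; move x_2^2 to the remainder.
  remainder -42x_2^5 - 6x_2^3 + x_2^2 ≠ 0; add h_4 = -42x_2^5 - 6x_2^3 + x_2^2 to the basis.

The other S-polynomials (S(f_2,h_3), S(f_1,h_4), S(f_2,h_4), S(h_3,h_4)) all reduce to 0 modulo the current basis, so we have a Gröbner basis.
Inter-reduce: drop elements whose leading term is divisible by another's, tail-reduce, and make monic.
Reduced Gröbner basis: {x_1 + 42x_2^3 - 1, x_2^5 + 1/7x_2^3 - 1/42x_2^2}.
Label its elements g_1 = x_1 + 42x_2^3 - 1, g_2 = x_2^5 + 1/7x_2^3 - 1/42x_2^2.

Reduce p = 7/4x_2^2 + 3x_2 modulo G:
  leading term x_2^2: no divisor's leading term divides it; move 7/4x_2^2 to the remainder.
  leading term x_2: no divisor's leading term divides it; move 3x_2 to the remainder.
  normal form = 7/4x_2^2 + 3x_2.
The normal form is nonzero, so p ∉ I. Since p minus its normal form lies in I, I + (p) = I + (r) where r = 7/4x_2^2 + 3x_2; decide whether this ideal is the whole ring.
Run Buchberger on G together with r (pairs among the g_i already reduce to 0 since G is a Gröbner basis):
g_1 = x_1 + 42x_2^3 - 1, LT = x_1.
g_2 = x_2^5 + 1/7x_2^3 - 1/42x_2^2, LT = x_2^5.
r = 7/4x_2^2 + 3x_2, LT = x_2^2.

S(g_2,r): lcm = x_2^5. S = -12/7x_2^4 + 1/7x_2^3 - 1/42x_2^2.
  leading term x_2^4: subtract (-48/49x_2^2)·r from -12/7x_2^4 + 1/7x_2^3 - 1/42x_2^2 → 151/49x_2^3 - 1/42x_2^2
  leading term x_2^3: subtract (604/343x_2)·r from 151/49x_2^3 - 1/42x_2^2 → -10921/2058x_2^2
  leading term x_2^2: subtract (-21842/7203)·r from -10921/2058x_2^2 → 21842/2401x_2
  leading term x_2: no divisor's leading term divides it; move 21842/2401x_2 to the remainder.
  remainder 21842/2401x_2 ≠ 0; add m_4 = 21842/2401x_2 to the basis.

The other S-polynomials (S(g_1,g_2), S(g_1,r), S(g_1,m_4), S(g_2,m_4), S(r,m_4)) all reduce to 0 modulo the current basis, so we have a Gröbner basis.
Inter-reduce: drop elements whose leading term is divisible by another's, tail-reduce, and make monic.
Reduced Gröbner basis: {x_1 - 1, x_2}.
The reduced Gröbner basis of I + (p) is {x_1 - 1, x_2} ≠ {1}, a proper ideal, so the enlarged system stays consistent: p is independent of I, with normal form 7/4x_2^2 + 3x_2.

7/4x_2^2 + 3x_2 is independent of I; its normal form modulo I is 7/4x_2^2 + 3x_2.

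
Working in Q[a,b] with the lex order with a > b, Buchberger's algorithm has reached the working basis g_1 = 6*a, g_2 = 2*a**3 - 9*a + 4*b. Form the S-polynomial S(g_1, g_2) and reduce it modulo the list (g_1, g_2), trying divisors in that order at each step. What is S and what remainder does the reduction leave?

lcm(LM(g_1), LM(g_2)) = a**3.
S = (lcm/LT(g_1))·g_1 − (lcm/LT(g_2))·g_2 = 9/2*a - 2*b.
Reduce S modulo (g_1, g_2) in that order:
  leading term a: subtract (3/4)·g_1 from 9/2*a - 2*b → -2*b
  leading term b: no divisor's leading term divides it; move -2*b to the remainder.
The remainder -2*b is nonzero, so it would be added as the next basis element.

S(g_1, g_2) = 9/2*a - 2*b; remainder on division = -2*b.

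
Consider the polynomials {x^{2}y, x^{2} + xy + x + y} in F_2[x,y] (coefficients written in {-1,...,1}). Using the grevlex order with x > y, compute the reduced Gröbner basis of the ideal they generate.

f_1 = x^{2}y, LT = x^{2}y.
f_2 = x^{2} + xy + x + y, LT = x^{2}.

S(f_1,f_2): lcm = x^{2}y. S = xy^{2} + xy + y^{2}.
  leading term xy^{2}: no divisor's leading term divides it; move xy^{2} to the remainder.
  leading term xy: no divisor's leading term divides it; move xy to the remainder.
  leading term y^{2}: no divisor's leading term divides it; move y^{2} to the remainder.
  remainder xy^{2} + xy + y^{2} ≠ 0; add g_3 = xy^{2} + xy + y^{2} to the basis.

S(f_1,g_3): lcm = x^{2}y^{2}. S = x^{2}y + xy^{2}.
  leading term x^{2}y: subtract (1)·f_1 from x^{2}y + xy^{2} → xy^{2}
  leading term xy^{2}: subtract (1)·g_3 from xy^{2} → xy + y^{2}
  leading term xy: no divisor's leading term divides it; move xy to the remainder.
  leading term y^{2}: no divisor's leading term divides it; move y^{2} to the remainder.
  remainder xy + y^{2} ≠ 0; add g_4 = xy + y^{2} to the basis.

S(f_2,g_3): lcm = x^{2}y^{2}. S = xy^{3} + x^{2}y + y^{3}.
  leading term xy^{3}: subtract (y)·g_3 from xy^{3} + x^{2}y + y^{3} → x^{2}y + xy^{2}
  leading term x^{2}y: subtract (1)·f_1 from x^{2}y + xy^{2} → xy^{2}
  leading term xy^{2}: subtract (1)·g_3 from xy^{2} → xy + y^{2}
  leading term xy: subtract (1)·g_4 from xy + y^{2} → 0
  remainder 0.

S(f_1,g_4): lcm = x^{2}y. S = xy^{2}.
  leading term xy^{2}: subtract (1)·g_3 from xy^{2} → xy + y^{2}
  leading term xy: subtract (1)·g_4 from xy + y^{2} → 0
  remainder 0.

S(f_2,g_4): lcm = x^{2}y. S = xy + y^{2}.
  leading term xy: subtract (1)·g_4 from xy + y^{2} → 0
  remainder 0.

S(g_3,g_4): lcm = xy^{2}. S = y^{3} + xy + y^{2}.
  leading term y^{3}: no divisor's leading term divides it; move y^{3} to the remainder.
  leading term xy: subtract (1)·g_4 from xy + y^{2} → 0
  remainder y^{3} ≠ 0; add g_5 = y^{3} to the basis.

S(f_1,g_5): lcm = x^{2}y^{3}. S = 0.
  remainder 0.

S(f_2,g_5): leading monomials are coprime, so the S-polynomial reduces to 0 (Buchberger's first criterion).
S(g_3,g_5): lcm = xy^{3}. S = xy^{2} + y^{3}.
  leading term xy^{2}: subtract (1)·g_3 from xy^{2} + y^{3} → y^{3} + xy + y^{2}
  leading term y^{3}: subtract (1)·g_5 from y^{3} + xy + y^{2} → xy + y^{2}
  leading term xy: subtract (1)·g_4 from xy + y^{2} → 0
  remainder 0.

S(g_4,g_5): lcm = xy^{3}. S = y^{4}.
  leading term y^{4}: subtract (y)·g_5 from y^{4} → 0
  remainder 0.

Every S-polynomial of the final basis reduces to 0, so we have a Gröbner basis.
Inter-reduce: drop elements whose leading term is divisible by another's, tail-reduce, and make monic.

G = {y^{3}, x^{2} + y^{2} + x + y, xy + y^{2}}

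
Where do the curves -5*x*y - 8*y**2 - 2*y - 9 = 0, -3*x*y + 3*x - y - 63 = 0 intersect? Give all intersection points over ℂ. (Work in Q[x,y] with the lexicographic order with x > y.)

{(5, -3), (89/15 + 2*sqrt(9889)/15, 95/48 - sqrt(9889)/48), (89/15 - 2*sqrt(9889)/15, 95/48 + sqrt(9889)/48)}

Compute a lex Gröbner basis by Buchberger's algorithm.
f_1 = -5*x*y - 8*y**2 - 2*y - 9, LT = x*y.
f_2 = -3*x*y + 3*x - y - 63, LT = x*y.

S(f_1,f_2): lcm = x*y. S = x + 8/5*y**2 + 1/15*y - 96/5.
  reduce S modulo (f_1, f_2):
  remainder x + 8/5*y**2 + 1/15*y - 96/5 ≠ 0; add h_3 = x + 8/5*y**2 + 1/15*y - 96/5 to the basis.

S(f_1,h_3): lcm = x*y. S = -8/5*y**3 + 23/15*y**2 + 98/5*y + 9/5.
  reduce S modulo (f_1, f_2, h_3):
  remainder -8/5*y**3 + 23/15*y**2 + 98/5*y + 9/5 ≠ 0; add h_4 = -8/5*y**3 + 23/15*y**2 + 98/5*y + 9/5 to the basis.

The other S-polynomials (S(f_2,h_3), S(f_1,h_4), S(f_2,h_4), S(h_3,h_4)) all reduce to 0 modulo the current basis, so we have a Gröbner basis.
Inter-reduce: drop elements whose leading term is divisible by another's, tail-reduce, and make monic.
Reduced Gröbner basis: {x + 8/5*y**2 + 1/15*y - 96/5, y**3 - 23/24*y**2 - 49/4*y - 9/8}.

A lex Gröbner basis eliminates variables successively. Here y**3 - 23/24*y**2 - 49/4*y - 9/8 depends only on y, with roots {-3, 95/48 - sqrt(9889)/48, 95/48 + sqrt(9889)/48}; lifting each root through the earlier basis elements recovers the full solutions.
  y = -3: the earlier basis element becomes x - 5 = 0, giving x = 5 — point (5, -3).
  y = 95/48 - sqrt(9889)/48: the earlier basis element becomes x - 2*sqrt(9889)/15 - 89/15 = 0, giving x = 89/15 + 2*sqrt(9889)/15 — point (89/15 + 2*sqrt(9889)/15, 95/48 - sqrt(9889)/48).
  y = 95/48 + sqrt(9889)/48: the earlier basis element becomes x - 89/15 + 2*sqrt(9889)/15 = 0, giving x = 89/15 - 2*sqrt(9889)/15 — point (89/15 - 2*sqrt(9889)/15, 95/48 + sqrt(9889)/48).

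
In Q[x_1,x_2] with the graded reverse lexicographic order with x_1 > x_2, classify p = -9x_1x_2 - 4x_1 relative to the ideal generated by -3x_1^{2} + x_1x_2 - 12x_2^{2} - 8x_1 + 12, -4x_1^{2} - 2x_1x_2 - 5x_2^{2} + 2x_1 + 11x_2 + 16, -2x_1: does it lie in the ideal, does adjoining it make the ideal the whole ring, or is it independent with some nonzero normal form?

-9x_1x_2 - 4x_1 lies in I (it reduces to 0).

First compute the reduced Gröbner basis of I by Buchberger's algorithm.
f_1 = -3x_1^{2} + x_1x_2 - 12x_2^{2} - 8x_1 + 12, LT = x_1^{2}.
f_2 = -4x_1^{2} - 2x_1x_2 - 5x_2^{2} + 2x_1 + 11x_2 + 16, LT = x_1^{2}.
f_3 = -2x_1, LT = x_1.

S(f_1,f_2): lcm = x_1^{2}. S = -\tfrac{5}{6}x_1x_2 + \tfrac{11}{4}x_2^{2} + \tfrac{19}{6}x_1 + \tfrac{11}{4}x_2.
  leading term x_1x_2: subtract (\tfrac{5}{12}x_2)·f_3 from -\tfrac{5}{6}x_1x_2 + \tfrac{11}{4}x_2^{2} + \tfrac{19}{6}x_1 + \tfrac{11}{4}x_2 → \tfrac{11}{4}x_2^{2} + \tfrac{19}{6}x_1 + \tfrac{11}{4}x_2
  leading term x_2^{2}: no divisor's leading term divides it; move \tfrac{11}{4}x_2^{2} to the remainder.
  leading term x_1: subtract (-\tfrac{19}{12})·f_3 from \tfrac{19}{6}x_1 + \tfrac{11}{4}x_2 → \tfrac{11}{4}x_2
  leading term x_2: no divisor's leading term divides it; move \tfrac{11}{4}x_2 to the remainder.
  remainder \tfrac{11}{4}x_2^{2} + \tfrac{11}{4}x_2 ≠ 0; add h_4 = \tfrac{11}{4}x_2^{2} + \tfrac{11}{4}x_2 to the basis.

S(f_1,f_3): lcm = x_1^{2}. S = -\tfrac{1}{3}x_1x_2 + 4x_2^{2} + \tfrac{8}{3}x_1 - 4.
  leading term x_1x_2: subtract (\tfrac{1}{6}x_2)·f_3 from -\tfrac{1}{3}x_1x_2 + 4x_2^{2} + \tfrac{8}{3}x_1 - 4 → 4x_2^{2} + \tfrac{8}{3}x_1 - 4
  leading term x_2^{2}: subtract (\tfrac{16}{11})·h_4 from 4x_2^{2} + \tfrac{8}{3}x_1 - 4 → \tfrac{8}{3}x_1 - 4x_2 - 4
  leading term x_1: subtract (-\tfrac{4}{3})·f_3 from \tfrac{8}{3}x_1 - 4x_2 - 4 → -4x_2 - 4
  leading term x_2: no divisor's leading term divides it; move -4x_2 to the remainder.
  leading term 1: no divisor's leading term divides it; move -4 to the remainder.
  remainder -4x_2 - 4 ≠ 0; add h_5 = -4x_2 - 4 to the basis.

The other S-polynomials (S(f_2,f_3), S(f_1,h_4), S(f_2,h_4), S(f_3,h_4), S(f_1,h_5), S(f_2,h_5), S(f_3,h_5), S(h_4,h_5)) all reduce to 0 modulo the current basis, so we have a Gröbner basis.
Inter-reduce: drop elements whose leading term is divisible by another's, tail-reduce, and make monic.
Reduced Gröbner basis: {x_1, x_2 + 1}.
Label its elements g_1 = x_1, g_2 = x_2 + 1.

Reduce p = -9x_1x_2 - 4x_1 modulo G:
  leading term x_1x_2: subtract (-9x_2)·g_1 from -9x_1x_2 - 4x_1 → -4x_1
  leading term x_1: subtract (-4)·g_1 from -4x_1 → 0
  normal form = 0.
Since the normal form is 0, p ∈ I.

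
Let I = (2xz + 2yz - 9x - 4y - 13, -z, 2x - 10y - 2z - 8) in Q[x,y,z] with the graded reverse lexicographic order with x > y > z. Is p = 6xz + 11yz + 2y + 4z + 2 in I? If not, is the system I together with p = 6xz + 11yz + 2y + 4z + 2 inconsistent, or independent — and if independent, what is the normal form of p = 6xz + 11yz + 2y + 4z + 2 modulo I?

First compute the reduced Gröbner basis of I by Buchberger's algorithm.
f_1 = 2xz + 2yz - 9x - 4y - 13, LT = xz.
f_2 = -z, LT = z.
f_3 = 2x - 10y - 2z - 8, LT = x.

S(f_1,f_2): lcm = xz. S = yz - 9/2x - 2y - 13/2.
  leading term yz: subtract (-y)·f_2 from yz - 9/2x - 2y - 13/2 → -9/2x - 2y - 13/2
  leading term x: subtract (-9/4)·f_3 from -9/2x - 2y - 13/2 → -49/2y - 9/2z - 49/2
  leading term y: no divisor's leading term divides it; move -49/2y to the remainder.
  leading term z: subtract (9/2)·f_2 from -9/2z - 49/2 → -49/2
  leading term 1: no divisor's leading term divides it; move -49/2 to the remainder.
  remainder -49/2y - 49/2 ≠ 0; add h_4 = -49/2y - 49/2 to the basis.

The other S-polynomials (S(f_1,f_3), S(f_2,f_3), S(f_1,h_4), S(f_2,h_4), S(f_3,h_4)) all reduce to 0 modulo the current basis, so we have a Gröbner basis.
Inter-reduce: drop elements whose leading term is divisible by another's, tail-reduce, and make monic.
Reduced Gröbner basis: {x + 1, y + 1, z}.
Label its elements g_1 = x + 1, g_2 = y + 1, g_3 = z.

Reduce p = 6xz + 11yz + 2y + 4z + 2 modulo G:
  leading term xz: subtract (6z)·g_1 from 6xz + 11yz + 2y + 4z + 2 → 11yz + 2y - 2z + 2
  leading term yz: subtract (11z)·g_2 from 11yz + 2y - 2z + 2 → 2y - 13z + 2
  leading term y: subtract (2)·g_2 from 2y - 13z + 2 → -13z
  leading term z: subtract (-13)·g_3 from -13z → 0
  normal form = 0.
Since the normal form is 0, p ∈ I.

6xz + 11yz + 2y + 4z + 2 lies in I (it reduces to 0).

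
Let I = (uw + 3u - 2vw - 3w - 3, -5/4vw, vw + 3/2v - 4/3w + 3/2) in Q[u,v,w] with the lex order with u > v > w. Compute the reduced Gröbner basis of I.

G = {u - 16/33w - 1, v - 8/9w + 1, w^2 - 9/8w}

f_1 = uw + 3u - 2vw - 3w - 3, LT = uw.
f_2 = -5/4vw, LT = vw.
f_3 = vw + 3/2v - 4/3w + 3/2, LT = vw.

S(f_1,f_2): lcm = uvw. S = 3uv - 2v^2w - 3vw - 3v.
  reduce S modulo (f_1, f_2, f_3):
  remainder 3uv - 3v ≠ 0; add g_4 = 3uv - 3v to the basis.

S(f_1,f_3): lcm = uvw. S = 3/2uv + 4/3uw - 3/2u - 2v^2w - 3vw - 3v.
  reduce S modulo (f_1, f_2, f_3, g_4):
  remainder -11/2u - 3/2v + 4w + 4 ≠ 0; add g_5 = -11/2u - 3/2v + 4w + 4 to the basis.

S(f_2,f_3): lcm = vw. S = -3/2v + 4/3w - 3/2.
  reduce S modulo (f_1, f_2, f_3, g_4, g_5):
  remainder -3/2v + 4/3w - 3/2 ≠ 0; add g_6 = -3/2v + 4/3w - 3/2 to the basis.

S(f_1,g_5): lcm = uw. S = 3u - 25/11vw + 8/11w^2 - 25/11w - 3.
  reduce S modulo (f_1, f_2, f_3, g_4, g_5, g_6):
  remainder 8/11w^2 - 9/11w ≠ 0; add g_7 = 8/11w^2 - 9/11w to the basis.

The other S-polynomials (S(f_1,g_4), S(f_2,g_4), S(f_3,g_4), S(f_2,g_5), S(f_3,g_5), S(g_4,g_5), S(f_1,g_6), S(f_2,g_6), S(f_3,g_6), S(g_4,g_6), S(g_5,g_6), S(f_1,g_7), S(f_2,g_7), S(f_3,g_7), S(g_4,g_7), S(g_5,g_7), S(g_6,g_7)) all reduce to 0 modulo the current basis, so we have a Gröbner basis.
Inter-reduce: drop elements whose leading term is divisible by another's, tail-reduce, and make monic.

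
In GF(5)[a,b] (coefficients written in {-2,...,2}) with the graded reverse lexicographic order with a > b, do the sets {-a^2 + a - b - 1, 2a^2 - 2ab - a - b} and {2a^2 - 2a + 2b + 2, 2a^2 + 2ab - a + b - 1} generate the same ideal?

No, the ideals differ.

Equality of ideals is decidable: compute both reduced Gröbner bases (unique for the ordering) and check whether they agree.
Buchberger on the first generating set:
f_1 = -a^2 + a - b - 1, LT = a^2.
f_2 = 2a^2 - 2ab - a - b, LT = a^2.

S(f_1,f_2): lcm = a^2. S = ab + 2a - b + 1.
  leading term ab: no divisor's leading term divides it; move ab to the remainder.
  leading term a: no divisor's leading term divides it; move 2a to the remainder.
  leading term b: no divisor's leading term divides it; move -b to the remainder.
  leading term 1: no divisor's leading term divides it; move 1 to the remainder.
  remainder ab + 2a - b + 1 ≠ 0; add g_3 = ab + 2a - b + 1 to the basis.

S(f_1,g_3): lcm = a^2b. S = -2a^2 + b^2 - a + b.
  leading term a^2: subtract (2)·f_1 from -2a^2 + b^2 - a + b → b^2 + 2a - 2b + 2
  leading term b^2: no divisor's leading term divides it; move b^2 to the remainder.
  leading term a: no divisor's leading term divides it; move 2a to the remainder.
  leading term b: no divisor's leading term divides it; move -2b to the remainder.
  leading term 1: no divisor's leading term divides it; move 2 to the remainder.
  remainder b^2 + 2a - 2b + 2 ≠ 0; add g_4 = b^2 + 2a - 2b + 2 to the basis.

The other S-polynomials (S(f_2,g_3), S(f_1,g_4), S(f_2,g_4), S(g_3,g_4)) all reduce to 0 modulo the current basis, so we have a Gröbner basis.
Inter-reduce: drop elements whose leading term is divisible by another's, tail-reduce, and make monic.
Reduced Gröbner basis: {a^2 - a + b + 1, ab + 2a - b + 1, b^2 + 2a - 2b + 2}.

Buchberger on the second generating set:
h_1 = 2a^2 - 2a + 2b + 2, LT = a^2.
h_2 = 2a^2 + 2ab - a + b - 1, LT = a^2.

S(h_1,h_2): lcm = a^2. S = -ab + 2a - 2b - 1.
  leading term ab: no divisor's leading term divides it; move -ab to the remainder.
  leading term a: no divisor's leading term divides it; move 2a to the remainder.
  leading term b: no divisor's leading term divides it; move -2b to the remainder.
  leading term 1: no divisor's leading term divides it; move -1 to the remainder.
  remainder -ab + 2a - 2b - 1 ≠ 0; add k_3 = -ab + 2a - 2b - 1 to the basis.

S(h_1,k_3): lcm = a^2b. S = 2a^2 + 2ab + b^2 - a + b.
  leading term a^2: subtract (1)·h_1 from 2a^2 + 2ab + b^2 - a + b → 2ab + b^2 + a - b - 2
  leading term ab: subtract (-2)·k_3 from 2ab + b^2 + a - b - 2 → b^2 + 1
  leading term b^2: no divisor's leading term divides it; move b^2 to the remainder.
  leading term 1: no divisor's leading term divides it; move 1 to the remainder.
  remainder b^2 + 1 ≠ 0; add k_4 = b^2 + 1 to the basis.

The other S-polynomials (S(h_2,k_3), S(h_1,k_4), S(h_2,k_4), S(k_3,k_4)) all reduce to 0 modulo the current basis, so we have a Gröbner basis.
Inter-reduce: drop elements whose leading term is divisible by another's, tail-reduce, and make monic.
Reduced Gröbner basis: {a^2 - a + b + 1, ab - 2a + 2b + 1, b^2 + 1}.

These differ, so the ideals are not equal.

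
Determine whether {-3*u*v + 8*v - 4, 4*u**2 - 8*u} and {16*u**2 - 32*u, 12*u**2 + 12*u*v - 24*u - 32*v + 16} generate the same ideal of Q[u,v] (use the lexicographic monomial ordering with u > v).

Yes, the ideals are equal.

Two ideals are equal iff their reduced Gröbner bases coincide (the reduced basis is unique for a fixed ordering).
Buchberger on the first generating set:
f_1 = -3*u*v + 8*v - 4, LT = u*v.
f_2 = 4*u**2 - 8*u, LT = u**2.

S(f_1,f_2): lcm = u**2*v. S = -2/3*u*v + 4/3*u.
  leading term u*v: subtract (2/9)·f_1 from -2/3*u*v + 4/3*u → 4/3*u - 16/9*v + 8/9
  leading term u: no divisor's leading term divides it; move 4/3*u to the remainder.
  leading term v: no divisor's leading term divides it; move -16/9*v to the remainder.
  leading term 1: no divisor's leading term divides it; move 8/9 to the remainder.
  remainder 4/3*u - 16/9*v + 8/9 ≠ 0; add g_3 = 4/3*u - 16/9*v + 8/9 to the basis.

S(f_1,g_3): lcm = u*v. S = 4/3*v**2 - 10/3*v + 4/3.
  leading term v**2: no divisor's leading term divides it; move 4/3*v**2 to the remainder.
  leading term v: no divisor's leading term divides it; move -10/3*v to the remainder.
  leading term 1: no divisor's leading term divides it; move 4/3 to the remainder.
  remainder 4/3*v**2 - 10/3*v + 4/3 ≠ 0; add g_4 = 4/3*v**2 - 10/3*v + 4/3 to the basis.

The other S-polynomials (S(f_2,g_3), S(f_1,g_4), S(f_2,g_4), S(g_3,g_4)) all reduce to 0 modulo the current basis, so we have a Gröbner basis.
Inter-reduce: drop elements whose leading term is divisible by another's, tail-reduce, and make monic.
Reduced Gröbner basis: {u - 4/3*v + 2/3, v**2 - 5/2*v + 1}.

Buchberger on the second generating set:
h_1 = 16*u**2 - 32*u, LT = u**2.
h_2 = 12*u**2 + 12*u*v - 24*u - 32*v + 16, LT = u**2.

S(h_1,h_2): lcm = u**2. S = -u*v + 8/3*v - 4/3.
  leading term u*v: no divisor's leading term divides it; move -u*v to the remainder.
  leading term v: no divisor's leading term divides it; move 8/3*v to the remainder.
  leading term 1: no divisor's leading term divides it; move -4/3 to the remainder.
  remainder -u*v + 8/3*v - 4/3 ≠ 0; add k_3 = -u*v + 8/3*v - 4/3 to the basis.

S(h_1,k_3): lcm = u**2*v. S = 2/3*u*v - 4/3*u.
  leading term u*v: subtract (-2/3)·k_3 from 2/3*u*v - 4/3*u → -4/3*u + 16/9*v - 8/9
  leading term u: no divisor's leading term divides it; move -4/3*u to the remainder.
  leading term v: no divisor's leading term divides it; move 16/9*v to the remainder.
  leading term 1: no divisor's leading term divides it; move -8/9 to the remainder.
  remainder -4/3*u + 16/9*v - 8/9 ≠ 0; add k_4 = -4/3*u + 16/9*v - 8/9 to the basis.

S(k_3,k_4): lcm = u*v. S = 4/3*v**2 - 10/3*v + 4/3.
  leading term v**2: no divisor's leading term divides it; move 4/3*v**2 to the remainder.
  leading term v: no divisor's leading term divides it; move -10/3*v to the remainder.
  leading term 1: no divisor's leading term divides it; move 4/3 to the remainder.
  remainder 4/3*v**2 - 10/3*v + 4/3 ≠ 0; add k_5 = 4/3*v**2 - 10/3*v + 4/3 to the basis.

The other S-polynomials (S(h_2,k_3), S(h_1,k_4), S(h_2,k_4), S(h_1,k_5), S(h_2,k_5), S(k_3,k_5), S(k_4,k_5)) all reduce to 0 modulo the current basis, so we have a Gröbner basis.
Inter-reduce: drop elements whose leading term is divisible by another's, tail-reduce, and make monic.
Reduced Gröbner basis: {u - 4/3*v + 2/3, v**2 - 5/2*v + 1}.

These coincide, so the ideals are equal.
The same test decides containment: I ⊆ J iff every generator of I reduces to 0 modulo a Gröbner basis of J.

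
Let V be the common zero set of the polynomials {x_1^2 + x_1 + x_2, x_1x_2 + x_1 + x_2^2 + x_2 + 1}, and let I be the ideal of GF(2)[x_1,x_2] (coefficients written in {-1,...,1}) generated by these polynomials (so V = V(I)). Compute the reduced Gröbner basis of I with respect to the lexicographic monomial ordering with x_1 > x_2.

The reduced Gröbner basis is the canonical form of the ideal for this ordering.

f_1 = x_1^2 + x_1 + x_2, LT = x_1^2.
f_2 = x_1x_2 + x_1 + x_2^2 + x_2 + 1, LT = x_1x_2.

S(f_1,f_2): lcm = x_1^2x_2. S = x_1^2 + x_1x_2^2 + x_1 + x_2^2.
  leading term x_1^2: subtract (1)·f_1 from x_1^2 + x_1x_2^2 + x_1 + x_2^2 → x_1x_2^2 + x_2^2 + x_2
  leading term x_1x_2^2: subtract (x_2)·f_2 from x_1x_2^2 + x_2^2 + x_2 → x_1x_2 + x_2^3
  leading term x_1x_2: subtract (1)·f_2 from x_1x_2 + x_2^3 → x_1 + x_2^3 + x_2^2 + x_2 + 1
  leading term x_1: no divisor's leading term divides it; move x_1 to the remainder.
  leading term x_2^3: no divisor's leading term divides it; move x_2^3 to the remainder.
  leading term x_2^2: no divisor's leading term divides it; move x_2^2 to the remainder.
  leading term x_2: no divisor's leading term divides it; move x_2 to the remainder.
  leading term 1: no divisor's leading term divides it; move 1 to the remainder.
  remainder x_1 + x_2^3 + x_2^2 + x_2 + 1 ≠ 0; add g_3 = x_1 + x_2^3 + x_2^2 + x_2 + 1 to the basis.

S(f_1,g_3): lcm = x_1^2. S = x_1x_2^3 + x_1x_2^2 + x_1x_2 + x_2.
  leading term x_1x_2^3: subtract (x_2^2)·f_2 from x_1x_2^3 + x_1x_2^2 + x_1x_2 + x_2 → x_1x_2 + x_2^4 + x_2^3 + x_2^2 + x_2
  leading term x_1x_2: subtract (1)·f_2 from x_1x_2 + x_2^4 + x_2^3 + x_2^2 + x_2 → x_1 + x_2^4 + x_2^3 + 1
  leading term x_1: subtract (1)·g_3 from x_1 + x_2^4 + x_2^3 + 1 → x_2^4 + x_2^2 + x_2
  leading term x_2^4: no divisor's leading term divides it; move x_2^4 to the remainder.
  leading term x_2^2: no divisor's leading term divides it; move x_2^2 to the remainder.
  leading term x_2: no divisor's leading term divides it; move x_2 to the remainder.
  remainder x_2^4 + x_2^2 + x_2 ≠ 0; add g_4 = x_2^4 + x_2^2 + x_2 to the basis.

The other S-polynomials (S(f_2,g_3), S(f_1,g_4), S(f_2,g_4), S(g_3,g_4)) all reduce to 0 modulo the current basis, so we have a Gröbner basis.
Inter-reduce: drop elements whose leading term is divisible by another's, tail-reduce, and make monic.

G = {x_1 + x_2^3 + x_2^2 + x_2 + 1, x_2^4 + x_2^2 + x_2}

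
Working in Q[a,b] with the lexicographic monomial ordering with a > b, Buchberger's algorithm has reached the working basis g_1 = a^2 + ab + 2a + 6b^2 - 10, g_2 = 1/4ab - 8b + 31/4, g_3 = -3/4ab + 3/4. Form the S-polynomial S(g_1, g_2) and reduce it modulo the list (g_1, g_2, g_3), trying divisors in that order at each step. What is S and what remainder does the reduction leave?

S(g_1, g_2) = ab^2 + 34ab - 31a + 6b^3 - 10b; remainder on division = -31a + 6b^3 + 32b^2 + 1047b - 1054.

lcm(LM(g_1), LM(g_2)) = a^2b.
S = (lcm/LT(g_1))·g_1 − (lcm/LT(g_2))·g_2 = ab^2 + 34ab - 31a + 6b^3 - 10b.
Reduce S modulo (g_1, g_2, g_3) in that order:
  leading term ab^2: subtract (4b)·g_2 from ab^2 + 34ab - 31a + 6b^3 - 10b → 34ab - 31a + 6b^3 + 32b^2 - 41b
  leading term ab: subtract (136)·g_2 from 34ab - 31a + 6b^3 + 32b^2 - 41b → -31a + 6b^3 + 32b^2 + 1047b - 1054
  leading term a: no divisor's leading term divides it; move -31a to the remainder.
  leading term b^3: no divisor's leading term divides it; move 6b^3 to the remainder.
  leading term b^2: no divisor's leading term divides it; move 32b^2 to the remainder.
  leading term b: no divisor's leading term divides it; move 1047b to the remainder.
  leading term 1: no divisor's leading term divides it; move -1054 to the remainder.
The remainder -31a + 6b^3 + 32b^2 + 1047b - 1054 is nonzero, so it would be added as the next basis element.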